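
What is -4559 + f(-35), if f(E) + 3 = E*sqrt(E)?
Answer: -4562 - 35*I*sqrt(35) ≈ -4562.0 - 207.06*I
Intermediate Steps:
f(E) = -3 + E**(3/2) (f(E) = -3 + E*sqrt(E) = -3 + E**(3/2))
-4559 + f(-35) = -4559 + (-3 + (-35)**(3/2)) = -4559 + (-3 - 35*I*sqrt(35)) = -4562 - 35*I*sqrt(35)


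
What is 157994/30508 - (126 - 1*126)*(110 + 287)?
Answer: 78997/15254 ≈ 5.1788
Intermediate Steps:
157994/30508 - (126 - 1*126)*(110 + 287) = 157994*(1/30508) - (126 - 126)*397 = 78997/15254 - 0*397 = 78997/15254 - 1*0 = 78997/15254 + 0 = 78997/15254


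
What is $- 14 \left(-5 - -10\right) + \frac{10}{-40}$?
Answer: $- \frac{281}{4} \approx -70.25$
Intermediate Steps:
$- 14 \left(-5 - -10\right) + \frac{10}{-40} = - 14 \left(-5 + 10\right) + 10 \left(- \frac{1}{40}\right) = \left(-14\right) 5 - \frac{1}{4} = -70 - \frac{1}{4} = - \frac{281}{4}$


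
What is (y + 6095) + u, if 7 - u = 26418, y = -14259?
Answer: -34575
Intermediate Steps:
u = -26411 (u = 7 - 1*26418 = 7 - 26418 = -26411)
(y + 6095) + u = (-14259 + 6095) - 26411 = -8164 - 26411 = -34575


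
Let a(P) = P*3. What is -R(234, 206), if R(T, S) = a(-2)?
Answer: 6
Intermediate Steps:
a(P) = 3*P
R(T, S) = -6 (R(T, S) = 3*(-2) = -6)
-R(234, 206) = -1*(-6) = 6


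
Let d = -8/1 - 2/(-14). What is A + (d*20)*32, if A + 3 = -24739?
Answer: -208394/7 ≈ -29771.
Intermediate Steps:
A = -24742 (A = -3 - 24739 = -24742)
d = -55/7 (d = -8*1 - 2*(-1/14) = -8 + ⅐ = -55/7 ≈ -7.8571)
A + (d*20)*32 = -24742 - 55/7*20*32 = -24742 - 1100/7*32 = -24742 - 35200/7 = -208394/7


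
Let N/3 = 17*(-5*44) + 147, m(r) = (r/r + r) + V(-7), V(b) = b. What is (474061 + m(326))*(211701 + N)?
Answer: 95313579282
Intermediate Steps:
m(r) = -6 + r (m(r) = (r/r + r) - 7 = (1 + r) - 7 = -6 + r)
N = -10779 (N = 3*(17*(-5*44) + 147) = 3*(17*(-220) + 147) = 3*(-3740 + 147) = 3*(-3593) = -10779)
(474061 + m(326))*(211701 + N) = (474061 + (-6 + 326))*(211701 - 10779) = (474061 + 320)*200922 = 474381*200922 = 95313579282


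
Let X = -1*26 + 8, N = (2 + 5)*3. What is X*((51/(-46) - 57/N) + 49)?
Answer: -130923/161 ≈ -813.19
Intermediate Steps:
N = 21 (N = 7*3 = 21)
X = -18 (X = -26 + 8 = -18)
X*((51/(-46) - 57/N) + 49) = -18*((51/(-46) - 57/21) + 49) = -18*((51*(-1/46) - 57*1/21) + 49) = -18*((-51/46 - 19/7) + 49) = -18*(-1231/322 + 49) = -18*14547/322 = -130923/161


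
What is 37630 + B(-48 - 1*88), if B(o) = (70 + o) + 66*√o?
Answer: 37564 + 132*I*√34 ≈ 37564.0 + 769.69*I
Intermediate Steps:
B(o) = 70 + o + 66*√o
37630 + B(-48 - 1*88) = 37630 + (70 + (-48 - 1*88) + 66*√(-48 - 1*88)) = 37630 + (70 + (-48 - 88) + 66*√(-48 - 88)) = 37630 + (70 - 136 + 66*√(-136)) = 37630 + (70 - 136 + 66*(2*I*√34)) = 37630 + (70 - 136 + 132*I*√34) = 37630 + (-66 + 132*I*√34) = 37564 + 132*I*√34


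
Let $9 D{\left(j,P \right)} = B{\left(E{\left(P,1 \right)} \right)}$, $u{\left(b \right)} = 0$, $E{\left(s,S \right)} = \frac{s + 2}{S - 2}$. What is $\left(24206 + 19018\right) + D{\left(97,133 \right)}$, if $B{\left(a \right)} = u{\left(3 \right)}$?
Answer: $43224$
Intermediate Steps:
$E{\left(s,S \right)} = \frac{2 + s}{-2 + S}$
$B{\left(a \right)} = 0$
$D{\left(j,P \right)} = 0$ ($D{\left(j,P \right)} = \frac{1}{9} \cdot 0 = 0$)
$\left(24206 + 19018\right) + D{\left(97,133 \right)} = \left(24206 + 19018\right) + 0 = 43224 + 0 = 43224$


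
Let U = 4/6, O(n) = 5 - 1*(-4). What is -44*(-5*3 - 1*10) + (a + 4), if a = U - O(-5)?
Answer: 3287/3 ≈ 1095.7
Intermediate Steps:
O(n) = 9 (O(n) = 5 + 4 = 9)
U = ⅔ (U = 4*(⅙) = ⅔ ≈ 0.66667)
a = -25/3 (a = ⅔ - 1*9 = ⅔ - 9 = -25/3 ≈ -8.3333)
-44*(-5*3 - 1*10) + (a + 4) = -44*(-5*3 - 1*10) + (-25/3 + 4) = -44*(-15 - 10) - 13/3 = -44*(-25) - 13/3 = 1100 - 13/3 = 3287/3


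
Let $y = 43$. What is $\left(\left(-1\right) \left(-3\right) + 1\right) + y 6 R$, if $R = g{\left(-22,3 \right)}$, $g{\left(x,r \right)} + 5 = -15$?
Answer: $-5156$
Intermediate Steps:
$g{\left(x,r \right)} = -20$ ($g{\left(x,r \right)} = -5 - 15 = -20$)
$R = -20$
$\left(\left(-1\right) \left(-3\right) + 1\right) + y 6 R = \left(\left(-1\right) \left(-3\right) + 1\right) + 43 \cdot 6 \left(-20\right) = \left(3 + 1\right) + 258 \left(-20\right) = 4 - 5160 = -5156$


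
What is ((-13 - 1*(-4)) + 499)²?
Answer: 240100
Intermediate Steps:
((-13 - 1*(-4)) + 499)² = ((-13 + 4) + 499)² = (-9 + 499)² = 490² = 240100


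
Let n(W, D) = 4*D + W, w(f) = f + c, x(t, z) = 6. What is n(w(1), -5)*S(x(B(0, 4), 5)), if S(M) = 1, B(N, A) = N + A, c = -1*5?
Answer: -24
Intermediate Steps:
c = -5
B(N, A) = A + N
w(f) = -5 + f (w(f) = f - 5 = -5 + f)
n(W, D) = W + 4*D
n(w(1), -5)*S(x(B(0, 4), 5)) = ((-5 + 1) + 4*(-5))*1 = (-4 - 20)*1 = -24*1 = -24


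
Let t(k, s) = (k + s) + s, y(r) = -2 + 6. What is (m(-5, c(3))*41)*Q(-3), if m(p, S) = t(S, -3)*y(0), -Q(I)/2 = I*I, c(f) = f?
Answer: 8856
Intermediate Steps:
y(r) = 4
t(k, s) = k + 2*s
Q(I) = -2*I² (Q(I) = -2*I*I = -2*I²)
m(p, S) = -24 + 4*S (m(p, S) = (S + 2*(-3))*4 = (S - 6)*4 = (-6 + S)*4 = -24 + 4*S)
(m(-5, c(3))*41)*Q(-3) = ((-24 + 4*3)*41)*(-2*(-3)²) = ((-24 + 12)*41)*(-2*9) = -12*41*(-18) = -492*(-18) = 8856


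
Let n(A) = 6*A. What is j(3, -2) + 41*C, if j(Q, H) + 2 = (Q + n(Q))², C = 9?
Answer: 808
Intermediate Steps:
j(Q, H) = -2 + 49*Q² (j(Q, H) = -2 + (Q + 6*Q)² = -2 + (7*Q)² = -2 + 49*Q²)
j(3, -2) + 41*C = (-2 + 49*3²) + 41*9 = (-2 + 49*9) + 369 = (-2 + 441) + 369 = 439 + 369 = 808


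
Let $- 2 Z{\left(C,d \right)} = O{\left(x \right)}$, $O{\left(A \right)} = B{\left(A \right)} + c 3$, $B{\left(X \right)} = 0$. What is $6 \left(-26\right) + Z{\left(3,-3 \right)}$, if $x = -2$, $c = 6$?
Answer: $-165$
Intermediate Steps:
$O{\left(A \right)} = 18$ ($O{\left(A \right)} = 0 + 6 \cdot 3 = 0 + 18 = 18$)
$Z{\left(C,d \right)} = -9$ ($Z{\left(C,d \right)} = \left(- \frac{1}{2}\right) 18 = -9$)
$6 \left(-26\right) + Z{\left(3,-3 \right)} = 6 \left(-26\right) - 9 = -156 - 9 = -165$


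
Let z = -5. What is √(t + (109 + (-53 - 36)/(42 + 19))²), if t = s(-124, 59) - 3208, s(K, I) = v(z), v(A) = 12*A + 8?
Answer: 2*√7725785/61 ≈ 91.132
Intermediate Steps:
v(A) = 8 + 12*A
s(K, I) = -52 (s(K, I) = 8 + 12*(-5) = 8 - 60 = -52)
t = -3260 (t = -52 - 3208 = -3260)
√(t + (109 + (-53 - 36)/(42 + 19))²) = √(-3260 + (109 + (-53 - 36)/(42 + 19))²) = √(-3260 + (109 - 89/61)²) = √(-3260 + (6560/61)²) = √(-3260 + 43033600/3721) = √(30903140/3721) = 2*√7725785/61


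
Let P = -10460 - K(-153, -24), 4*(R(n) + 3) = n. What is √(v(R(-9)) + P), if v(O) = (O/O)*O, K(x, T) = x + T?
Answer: I*√41153/2 ≈ 101.43*I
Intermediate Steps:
R(n) = -3 + n/4
K(x, T) = T + x
v(O) = O (v(O) = 1*O = O)
P = -10283 (P = -10460 - (-24 - 153) = -10460 - 1*(-177) = -10460 + 177 = -10283)
√(v(R(-9)) + P) = √((-3 + (¼)*(-9)) - 10283) = √((-3 - 9/4) - 10283) = √(-21/4 - 10283) = √(-41153/4) = I*√41153/2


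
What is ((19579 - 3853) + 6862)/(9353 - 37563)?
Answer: -11294/14105 ≈ -0.80071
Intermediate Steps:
((19579 - 3853) + 6862)/(9353 - 37563) = (15726 + 6862)/(-28210) = 22588*(-1/28210) = -11294/14105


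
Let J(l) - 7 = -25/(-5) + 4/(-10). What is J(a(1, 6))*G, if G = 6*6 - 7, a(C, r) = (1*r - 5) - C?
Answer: 1682/5 ≈ 336.40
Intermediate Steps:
a(C, r) = -5 + r - C (a(C, r) = (r - 5) - C = (-5 + r) - C = -5 + r - C)
J(l) = 58/5 (J(l) = 7 + (-25/(-5) + 4/(-10)) = 7 + (-25*(-1/5) + 4*(-1/10)) = 7 + (5 - 2/5) = 7 + 23/5 = 58/5)
G = 29 (G = 36 - 7 = 29)
J(a(1, 6))*G = (58/5)*29 = 1682/5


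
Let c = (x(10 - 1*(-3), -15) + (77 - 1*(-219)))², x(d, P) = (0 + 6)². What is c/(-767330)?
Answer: -55112/383665 ≈ -0.14365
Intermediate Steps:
x(d, P) = 36 (x(d, P) = 6² = 36)
c = 110224 (c = (36 + (77 - 1*(-219)))² = (36 + (77 + 219))² = (36 + 296)² = 332² = 110224)
c/(-767330) = 110224/(-767330) = 110224*(-1/767330) = -55112/383665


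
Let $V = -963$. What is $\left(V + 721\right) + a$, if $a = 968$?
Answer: $726$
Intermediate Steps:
$\left(V + 721\right) + a = \left(-963 + 721\right) + 968 = -242 + 968 = 726$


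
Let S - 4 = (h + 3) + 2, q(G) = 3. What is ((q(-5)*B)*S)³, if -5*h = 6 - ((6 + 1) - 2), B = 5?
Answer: 2299968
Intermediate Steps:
h = -⅕ (h = -(6 - ((6 + 1) - 2))/5 = -(6 - (7 - 2))/5 = -(6 - 1*5)/5 = -(6 - 5)/5 = -⅕*1 = -⅕ ≈ -0.20000)
S = 44/5 (S = 4 + ((-⅕ + 3) + 2) = 4 + (14/5 + 2) = 4 + 24/5 = 44/5 ≈ 8.8000)
((q(-5)*B)*S)³ = ((3*5)*(44/5))³ = (15*(44/5))³ = 132³ = 2299968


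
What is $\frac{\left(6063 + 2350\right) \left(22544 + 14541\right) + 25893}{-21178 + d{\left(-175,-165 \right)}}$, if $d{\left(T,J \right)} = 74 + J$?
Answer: $- \frac{312021998}{21269} \approx -14670.0$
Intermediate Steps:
$\frac{\left(6063 + 2350\right) \left(22544 + 14541\right) + 25893}{-21178 + d{\left(-175,-165 \right)}} = \frac{\left(6063 + 2350\right) \left(22544 + 14541\right) + 25893}{-21178 + \left(74 - 165\right)} = \frac{8413 \cdot 37085 + 25893}{-21178 - 91} = \frac{311996105 + 25893}{-21269} = 312021998 \left(- \frac{1}{21269}\right) = - \frac{312021998}{21269}$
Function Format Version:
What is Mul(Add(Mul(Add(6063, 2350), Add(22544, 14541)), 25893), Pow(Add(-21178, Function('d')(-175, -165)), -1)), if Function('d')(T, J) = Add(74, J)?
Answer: Rational(-312021998, 21269) ≈ -14670.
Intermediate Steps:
Mul(Add(Mul(Add(6063, 2350), Add(22544, 14541)), 25893), Pow(Add(-21178, Function('d')(-175, -165)), -1)) = Mul(Add(Mul(Add(6063, 2350), Add(22544, 14541)), 25893), Pow(Add(-21178, Add(74, -165)), -1)) = Mul(Add(Mul(8413, 37085), 25893), Pow(Add(-21178, -91), -1)) = Mul(Add(311996105, 25893), Pow(-21269, -1)) = Mul(312021998, Rational(-1, 21269)) = Rational(-312021998, 21269)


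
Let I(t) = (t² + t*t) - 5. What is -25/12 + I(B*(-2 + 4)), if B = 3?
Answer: 779/12 ≈ 64.917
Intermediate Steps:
I(t) = -5 + 2*t² (I(t) = (t² + t²) - 5 = 2*t² - 5 = -5 + 2*t²)
-25/12 + I(B*(-2 + 4)) = -25/12 + (-5 + 2*(3*(-2 + 4))²) = (1/12)*(-25) + (-5 + 2*(3*2)²) = -25/12 + (-5 + 2*6²) = -25/12 + (-5 + 2*36) = -25/12 + (-5 + 72) = -25/12 + 67 = 779/12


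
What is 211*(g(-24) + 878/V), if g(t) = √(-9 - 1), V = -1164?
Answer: -92629/582 + 211*I*√10 ≈ -159.16 + 667.24*I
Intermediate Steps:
g(t) = I*√10 (g(t) = √(-10) = I*√10)
211*(g(-24) + 878/V) = 211*(I*√10 + 878/(-1164)) = 211*(I*√10 + 878*(-1/1164)) = 211*(I*√10 - 439/582) = 211*(-439/582 + I*√10) = -92629/582 + 211*I*√10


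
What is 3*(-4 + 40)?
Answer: 108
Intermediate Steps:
3*(-4 + 40) = 3*36 = 108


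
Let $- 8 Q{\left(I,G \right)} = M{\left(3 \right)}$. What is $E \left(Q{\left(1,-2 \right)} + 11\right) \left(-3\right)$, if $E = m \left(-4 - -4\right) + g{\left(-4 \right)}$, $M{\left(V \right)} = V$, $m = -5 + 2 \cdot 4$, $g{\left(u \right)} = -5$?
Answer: $\frac{1275}{8} \approx 159.38$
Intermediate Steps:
$m = 3$ ($m = -5 + 8 = 3$)
$Q{\left(I,G \right)} = - \frac{3}{8}$ ($Q{\left(I,G \right)} = \left(- \frac{1}{8}\right) 3 = - \frac{3}{8}$)
$E = -5$ ($E = 3 \left(-4 - -4\right) - 5 = 3 \left(-4 + 4\right) - 5 = 3 \cdot 0 - 5 = 0 - 5 = -5$)
$E \left(Q{\left(1,-2 \right)} + 11\right) \left(-3\right) = - 5 \left(- \frac{3}{8} + 11\right) \left(-3\right) = - 5 \cdot \frac{85}{8} \left(-3\right) = \left(-5\right) \left(- \frac{255}{8}\right) = \frac{1275}{8}$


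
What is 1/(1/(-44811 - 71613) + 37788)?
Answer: 116424/4399430111 ≈ 2.6463e-5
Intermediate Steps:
1/(1/(-44811 - 71613) + 37788) = 1/(1/(-116424) + 37788) = 1/(-1/116424 + 37788) = 1/(4399430111/116424) = 116424/4399430111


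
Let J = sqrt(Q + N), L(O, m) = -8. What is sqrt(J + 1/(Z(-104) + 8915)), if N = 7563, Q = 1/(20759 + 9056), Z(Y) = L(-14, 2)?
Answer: sqrt(7917737142075 + 16557537919545*sqrt(137204277010))/265562205 ≈ 9.3255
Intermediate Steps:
Z(Y) = -8
Q = 1/29815 ≈ 3.3540e-5
J = 7*sqrt(137204277010)/29815 (J = sqrt(1/29815 + 7563) = sqrt(225490846/29815) = 7*sqrt(137204277010)/29815 ≈ 86.965)
sqrt(J + 1/(Z(-104) + 8915)) = sqrt(7*sqrt(137204277010)/29815 + 1/(-8 + 8915)) = sqrt(7*sqrt(137204277010)/29815 + 1/8907) = sqrt(1/8907 + 7*sqrt(137204277010)/29815)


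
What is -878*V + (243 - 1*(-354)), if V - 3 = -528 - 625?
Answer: 1010297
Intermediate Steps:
V = -1150 (V = 3 + (-528 - 625) = 3 - 1153 = -1150)
-878*V + (243 - 1*(-354)) = -878*(-1150) + (243 - 1*(-354)) = 1009700 + (243 + 354) = 1009700 + 597 = 1010297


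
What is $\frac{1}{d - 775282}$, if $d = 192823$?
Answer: $- \frac{1}{582459} \approx -1.7169 \cdot 10^{-6}$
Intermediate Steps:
$\frac{1}{d - 775282} = \frac{1}{192823 - 775282} = \frac{1}{-582459} = - \frac{1}{582459}$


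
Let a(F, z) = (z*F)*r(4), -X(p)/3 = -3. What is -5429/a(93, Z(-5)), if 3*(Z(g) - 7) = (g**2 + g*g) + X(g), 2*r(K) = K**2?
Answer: -5429/19840 ≈ -0.27364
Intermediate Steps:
X(p) = 9 (X(p) = -3*(-3) = 9)
r(K) = K**2/2
Z(g) = 10 + 2*g**2/3 (Z(g) = 7 + ((g**2 + g*g) + 9)/3 = 7 + ((g**2 + g**2) + 9)/3 = 7 + (2*g**2 + 9)/3 = 7 + (9 + 2*g**2)/3 = 7 + (3 + 2*g**2/3) = 10 + 2*g**2/3)
a(F, z) = 8*F*z (a(F, z) = (z*F)*((1/2)*4**2) = (F*z)*((1/2)*16) = (F*z)*8 = 8*F*z)
-5429/a(93, Z(-5)) = -5429*1/(744*(10 + (2/3)*(-5)**2)) = -5429*1/(744*(10 + (2/3)*25)) = -5429*1/(744*(10 + 50/3)) = -5429/(8*93*(80/3)) = -5429/19840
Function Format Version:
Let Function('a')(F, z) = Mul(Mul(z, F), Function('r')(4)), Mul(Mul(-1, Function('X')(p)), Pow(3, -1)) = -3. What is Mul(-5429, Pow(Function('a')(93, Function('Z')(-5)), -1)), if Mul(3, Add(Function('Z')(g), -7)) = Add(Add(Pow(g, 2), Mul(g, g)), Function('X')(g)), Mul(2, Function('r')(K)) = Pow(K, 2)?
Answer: Rational(-5429, 19840) ≈ -0.27364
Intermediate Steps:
Function('X')(p) = 9 (Function('X')(p) = Mul(-3, -3) = 9)
Function('r')(K) = Mul(Rational(1, 2), Pow(K, 2))
Function('Z')(g) = Add(10, Mul(Rational(2, 3), Pow(g, 2))) (Function('Z')(g) = Add(7, Mul(Rational(1, 3), Add(Add(Pow(g, 2), Mul(g, g)), 9))) = Add(7, Mul(Rational(1, 3), Add(Add(Pow(g, 2), Pow(g, 2)), 9))) = Add(7, Mul(Rational(1, 3), Add(Mul(2, Pow(g, 2)), 9))) = Add(7, Mul(Rational(1, 3), Add(9, Mul(2, Pow(g, 2))))) = Add(7, Add(3, Mul(Rational(2, 3), Pow(g, 2)))) = Add(10, Mul(Rational(2, 3), Pow(g, 2))))
Function('a')(F, z) = Mul(8, F, z) (Function('a')(F, z) = Mul(Mul(z, F), Mul(Rational(1, 2), Pow(4, 2))) = Mul(Mul(F, z), Mul(Rational(1, 2), 16)) = Mul(Mul(F, z), 8) = Mul(8, F, z))
Mul(-5429, Pow(Function('a')(93, Function('Z')(-5)), -1)) = Mul(-5429, Pow(Mul(8, 93, Add(10, Mul(Rational(2, 3), Pow(-5, 2)))), -1)) = Mul(-5429, Pow(Mul(8, 93, Add(10, Mul(Rational(2, 3), 25))), -1)) = Mul(-5429, Pow(Mul(8, 93, Add(10, Rational(50, 3))), -1)) = Mul(-5429, Pow(Mul(8, 93, Rational(80, 3)), -1)) = Mul(-5429, Pow(19840, -1)) = Mul(-5429, Rational(1, 19840)) = Rational(-5429, 19840)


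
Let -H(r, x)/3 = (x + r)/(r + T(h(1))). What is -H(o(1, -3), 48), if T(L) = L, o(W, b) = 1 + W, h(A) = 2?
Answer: 75/2 ≈ 37.500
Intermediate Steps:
H(r, x) = -3*(r + x)/(2 + r) (H(r, x) = -3*(x + r)/(r + 2) = -3*(r + x)/(2 + r))
-H(o(1, -3), 48) = -3*(-(1 + 1) - 1*48)/(2 + (1 + 1)) = -3*(-1*2 - 48)/(2 + 2) = -3*(-2 - 48)/4 = -3*(-50)/4 = -1*(-75/2) = 75/2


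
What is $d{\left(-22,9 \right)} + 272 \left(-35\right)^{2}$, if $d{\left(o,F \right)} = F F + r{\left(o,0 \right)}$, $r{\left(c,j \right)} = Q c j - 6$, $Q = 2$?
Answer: $333275$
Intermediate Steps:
$r{\left(c,j \right)} = -6 + 2 c j$ ($r{\left(c,j \right)} = 2 c j - 6 = -6 + 2 c j$)
$d{\left(o,F \right)} = -6 + F^{2}$ ($d{\left(o,F \right)} = F F + \left(-6 + 2 o 0\right) = F^{2} + \left(-6 + 0\right) = F^{2} - 6 = -6 + F^{2}$)
$d{\left(-22,9 \right)} + 272 \left(-35\right)^{2} = \left(-6 + 9^{2}\right) + 272 \left(-35\right)^{2} = \left(-6 + 81\right) + 272 \cdot 1225 = 75 + 333200 = 333275$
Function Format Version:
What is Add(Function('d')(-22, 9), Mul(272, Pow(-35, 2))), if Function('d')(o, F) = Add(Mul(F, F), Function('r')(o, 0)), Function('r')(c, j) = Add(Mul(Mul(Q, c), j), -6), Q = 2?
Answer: 333275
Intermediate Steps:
Function('r')(c, j) = Add(-6, Mul(2, c, j)) (Function('r')(c, j) = Add(Mul(Mul(2, c), j), -6) = Add(Mul(2, c, j), -6) = Add(-6, Mul(2, c, j)))
Function('d')(o, F) = Add(-6, Pow(F, 2)) (Function('d')(o, F) = Add(Mul(F, F), Add(-6, Mul(2, o, 0))) = Add(Pow(F, 2), Add(-6, 0)) = Add(Pow(F, 2), -6) = Add(-6, Pow(F, 2)))
Add(Function('d')(-22, 9), Mul(272, Pow(-35, 2))) = Add(Add(-6, Pow(9, 2)), Mul(272, Pow(-35, 2))) = Add(Add(-6, 81), Mul(272, 1225)) = Add(75, 333200) = 333275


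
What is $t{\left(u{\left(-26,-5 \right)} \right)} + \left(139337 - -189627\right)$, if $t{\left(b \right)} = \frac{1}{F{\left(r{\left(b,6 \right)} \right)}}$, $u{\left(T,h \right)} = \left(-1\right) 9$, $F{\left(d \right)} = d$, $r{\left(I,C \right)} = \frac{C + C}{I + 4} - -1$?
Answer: $\frac{2302743}{7} \approx 3.2896 \cdot 10^{5}$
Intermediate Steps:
$r{\left(I,C \right)} = 1 + \frac{2 C}{4 + I}$ ($r{\left(I,C \right)} = \frac{2 C}{4 + I} + 1 = 1 + \frac{2 C}{4 + I}$)
$u{\left(T,h \right)} = -9$
$t{\left(b \right)} = \frac{4 + b}{16 + b}$ ($t{\left(b \right)} = \frac{1}{\frac{1}{4 + b} \left(4 + b + 2 \cdot 6\right)} = \frac{1}{\frac{1}{4 + b} \left(4 + b + 12\right)} = \frac{1}{\frac{1}{4 + b} \left(16 + b\right)} = \frac{4 + b}{16 + b}$)
$t{\left(u{\left(-26,-5 \right)} \right)} + \left(139337 - -189627\right) = \frac{4 - 9}{16 - 9} + \left(139337 - -189627\right) = \frac{1}{7} \left(-5\right) + \left(139337 + 189627\right) = \frac{1}{7} \left(-5\right) + 328964 = - \frac{5}{7} + 328964 = \frac{2302743}{7}$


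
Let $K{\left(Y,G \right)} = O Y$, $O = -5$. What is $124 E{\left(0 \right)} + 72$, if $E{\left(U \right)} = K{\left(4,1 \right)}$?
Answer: $-2408$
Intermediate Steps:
$K{\left(Y,G \right)} = - 5 Y$
$E{\left(U \right)} = -20$ ($E{\left(U \right)} = \left(-5\right) 4 = -20$)
$124 E{\left(0 \right)} + 72 = 124 \left(-20\right) + 72 = -2480 + 72 = -2408$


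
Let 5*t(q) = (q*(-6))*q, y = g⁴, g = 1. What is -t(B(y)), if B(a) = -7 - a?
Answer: 384/5 ≈ 76.800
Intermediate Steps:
y = 1 (y = 1⁴ = 1)
t(q) = -6*q²/5 (t(q) = ((q*(-6))*q)/5 = ((-6*q)*q)/5 = (-6*q²)/5 = -6*q²/5)
-t(B(y)) = -(-6)*(-7 - 1*1)²/5 = -(-6)*(-7 - 1)²/5 = -(-6)*(-8)²/5 = -(-6)*64/5 = -1*(-384/5) = 384/5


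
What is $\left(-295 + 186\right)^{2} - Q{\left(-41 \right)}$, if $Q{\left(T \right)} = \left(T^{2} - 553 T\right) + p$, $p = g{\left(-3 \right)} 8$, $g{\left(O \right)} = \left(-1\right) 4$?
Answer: $-12441$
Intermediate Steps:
$g{\left(O \right)} = -4$
$p = -32$ ($p = \left(-4\right) 8 = -32$)
$Q{\left(T \right)} = -32 + T^{2} - 553 T$ ($Q{\left(T \right)} = \left(T^{2} - 553 T\right) - 32 = -32 + T^{2} - 553 T$)
$\left(-295 + 186\right)^{2} - Q{\left(-41 \right)} = \left(-295 + 186\right)^{2} - \left(-32 + \left(-41\right)^{2} - -22673\right) = \left(-109\right)^{2} - \left(-32 + 1681 + 22673\right) = 11881 - 24322 = -12441$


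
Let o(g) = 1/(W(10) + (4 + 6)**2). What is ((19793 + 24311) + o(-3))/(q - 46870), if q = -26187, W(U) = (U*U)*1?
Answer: -8820801/14611400 ≈ -0.60369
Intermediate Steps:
W(U) = U**2 (W(U) = U**2*1 = U**2)
o(g) = 1/200 (o(g) = 1/(10**2 + (4 + 6)**2) = 1/(100 + 10**2) = 1/(100 + 100) = 1/200)
((19793 + 24311) + o(-3))/(q - 46870) = ((19793 + 24311) + 1/200)/(-26187 - 46870) = (44104 + 1/200)/(-73057) = (8820801/200)*(-1/73057) = -8820801/14611400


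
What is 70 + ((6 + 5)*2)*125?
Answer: 2820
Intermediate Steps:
70 + ((6 + 5)*2)*125 = 70 + (11*2)*125 = 70 + 22*125 = 70 + 2750 = 2820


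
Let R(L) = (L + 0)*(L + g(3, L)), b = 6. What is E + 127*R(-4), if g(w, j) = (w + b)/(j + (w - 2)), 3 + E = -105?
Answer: 3448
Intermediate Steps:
E = -108 (E = -3 - 105 = -108)
g(w, j) = (6 + w)/(-2 + j + w) (g(w, j) = (w + 6)/(j + (w - 2)) = (6 + w)/(j + (-2 + w)) = (6 + w)/(-2 + j + w))
R(L) = L*(L + 9/(1 + L)) (R(L) = (L + 0)*(L + (6 + 3)/(-2 + L + 3)) = L*(L + 9/(1 + L)))
E + 127*R(-4) = -108 + 127*(-4*(9 - 4*(1 - 4))/(1 - 4)) = -108 + 127*(-4*(9 - 4*(-3))/(-3)) = -108 + 127*(-4*(-⅓)*(9 + 12)) = -108 + 127*(-4*(-⅓)*21) = -108 + 127*28 = -108 + 3556 = 3448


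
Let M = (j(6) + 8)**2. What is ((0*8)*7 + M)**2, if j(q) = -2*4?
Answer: 0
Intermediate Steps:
j(q) = -8
M = 0 (M = (-8 + 8)**2 = 0**2 = 0)
((0*8)*7 + M)**2 = ((0*8)*7 + 0)**2 = (0*7 + 0)**2 = (0 + 0)**2 = 0**2 = 0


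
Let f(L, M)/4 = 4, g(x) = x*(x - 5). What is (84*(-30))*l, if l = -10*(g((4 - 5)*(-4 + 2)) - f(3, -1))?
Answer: -554400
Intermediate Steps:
g(x) = x*(-5 + x)
f(L, M) = 16 (f(L, M) = 4*4 = 16)
l = 220 (l = -10*(((4 - 5)*(-4 + 2))*(-5 + (4 - 5)*(-4 + 2)) - 1*16) = -10*((-1*(-2))*(-5 - 1*(-2)) - 16) = -10*(2*(-5 + 2) - 16) = -10*(2*(-3) - 16) = -10*(-6 - 16) = -10*(-22) = 220)
(84*(-30))*l = (84*(-30))*220 = -2520*220 = -554400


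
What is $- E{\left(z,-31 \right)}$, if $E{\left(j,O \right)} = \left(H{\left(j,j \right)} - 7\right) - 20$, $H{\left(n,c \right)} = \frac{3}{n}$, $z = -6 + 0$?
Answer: $\frac{55}{2} \approx 27.5$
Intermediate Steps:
$z = -6$
$E{\left(j,O \right)} = -27 + \frac{3}{j}$ ($E{\left(j,O \right)} = \left(\frac{3}{j} - 7\right) - 20 = \left(-7 + \frac{3}{j}\right) - 20 = -27 + \frac{3}{j}$)
$- E{\left(z,-31 \right)} = - (-27 + \frac{3}{-6}) = - (-27 + 3 \left(- \frac{1}{6}\right)) = - (-27 - \frac{1}{2}) = \left(-1\right) \left(- \frac{55}{2}\right) = \frac{55}{2}$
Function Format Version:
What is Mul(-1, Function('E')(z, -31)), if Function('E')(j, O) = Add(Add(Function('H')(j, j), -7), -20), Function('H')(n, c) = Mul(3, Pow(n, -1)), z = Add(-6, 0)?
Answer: Rational(55, 2) ≈ 27.500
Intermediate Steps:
z = -6
Function('E')(j, O) = Add(-27, Mul(3, Pow(j, -1))) (Function('E')(j, O) = Add(Add(Mul(3, Pow(j, -1)), -7), -20) = Add(Add(-7, Mul(3, Pow(j, -1))), -20) = Add(-27, Mul(3, Pow(j, -1))))
Mul(-1, Function('E')(z, -31)) = Mul(-1, Add(-27, Mul(3, Pow(-6, -1)))) = Mul(-1, Add(-27, Mul(3, Rational(-1, 6)))) = Mul(-1, Add(-27, Rational(-1, 2))) = Mul(-1, Rational(-55, 2)) = Rational(55, 2)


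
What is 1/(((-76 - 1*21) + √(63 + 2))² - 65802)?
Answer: -14082/792599311 + 97*√65/1585198622 ≈ -1.7274e-5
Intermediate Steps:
1/(((-76 - 1*21) + √(63 + 2))² - 65802) = 1/(((-76 - 21) + √65)² - 65802) = 1/((-97 + √65)² - 65802) = 1/(-65802 + (-97 + √65)²)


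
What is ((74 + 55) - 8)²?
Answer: 14641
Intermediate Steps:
((74 + 55) - 8)² = (129 - 8)² = 121² = 14641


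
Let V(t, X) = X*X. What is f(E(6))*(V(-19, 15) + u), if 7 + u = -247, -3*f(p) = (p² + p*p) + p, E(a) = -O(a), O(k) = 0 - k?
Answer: 754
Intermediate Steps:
O(k) = -k
E(a) = a (E(a) = -(-1)*a = a)
V(t, X) = X²
f(p) = -2*p²/3 - p/3 (f(p) = -((p² + p*p) + p)/3 = -((p² + p²) + p)/3 = -(2*p² + p)/3 = -(p + 2*p²)/3 = -2*p²/3 - p/3)
u = -254 (u = -7 - 247 = -254)
f(E(6))*(V(-19, 15) + u) = (-⅓*6*(1 + 2*6))*(15² - 254) = (-⅓*6*(1 + 12))*(225 - 254) = -⅓*6*13*(-29) = -26*(-29) = 754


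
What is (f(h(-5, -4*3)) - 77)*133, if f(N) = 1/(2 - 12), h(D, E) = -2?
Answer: -102543/10 ≈ -10254.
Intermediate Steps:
f(N) = -⅒ (f(N) = 1/(-10) = -⅒)
(f(h(-5, -4*3)) - 77)*133 = (-⅒ - 77)*133 = -771/10*133 = -102543/10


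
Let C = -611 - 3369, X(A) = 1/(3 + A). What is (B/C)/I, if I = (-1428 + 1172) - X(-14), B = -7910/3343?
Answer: -8701/3745396910 ≈ -2.3231e-6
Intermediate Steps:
B = -7910/3343 (B = -7910*1/3343 = -7910/3343 ≈ -2.3661)
C = -3980
I = -2815/11 (I = (-1428 + 1172) - 1/(3 - 14) = -256 - 1/(-11) = -256 - 1*(-1/11) = -256 + 1/11 = -2815/11 ≈ -255.91)
(B/C)/I = (-7910/3343/(-3980))/(-2815/11) = -7910/3343*(-1/3980)*(-11/2815) = (791/1330514)*(-11/2815) = -8701/3745396910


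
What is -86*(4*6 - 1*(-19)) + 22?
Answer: -3676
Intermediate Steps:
-86*(4*6 - 1*(-19)) + 22 = -86*(24 + 19) + 22 = -86*43 + 22 = -3698 + 22 = -3676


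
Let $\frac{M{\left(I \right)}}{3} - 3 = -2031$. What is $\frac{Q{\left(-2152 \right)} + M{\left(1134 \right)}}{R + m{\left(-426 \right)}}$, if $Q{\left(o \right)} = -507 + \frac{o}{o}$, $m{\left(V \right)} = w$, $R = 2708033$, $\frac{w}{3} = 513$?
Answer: $- \frac{3295}{1354786} \approx -0.0024321$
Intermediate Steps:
$w = 1539$ ($w = 3 \cdot 513 = 1539$)
$M{\left(I \right)} = -6084$ ($M{\left(I \right)} = 9 + 3 \left(-2031\right) = 9 - 6093 = -6084$)
$m{\left(V \right)} = 1539$
$Q{\left(o \right)} = -506$ ($Q{\left(o \right)} = -507 + 1 = -506$)
$\frac{Q{\left(-2152 \right)} + M{\left(1134 \right)}}{R + m{\left(-426 \right)}} = \frac{-506 - 6084}{2708033 + 1539} = - \frac{6590}{2709572} = \left(-6590\right) \frac{1}{2709572} = - \frac{3295}{1354786}$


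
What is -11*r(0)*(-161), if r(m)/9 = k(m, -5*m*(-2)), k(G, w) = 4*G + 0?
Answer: 0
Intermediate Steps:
k(G, w) = 4*G
r(m) = 36*m (r(m) = 9*(4*m) = 36*m)
-11*r(0)*(-161) = -396*0*(-161) = -11*0*(-161) = 0*(-161) = 0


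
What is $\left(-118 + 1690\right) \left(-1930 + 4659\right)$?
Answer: $4289988$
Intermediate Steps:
$\left(-118 + 1690\right) \left(-1930 + 4659\right) = 1572 \cdot 2729 = 4289988$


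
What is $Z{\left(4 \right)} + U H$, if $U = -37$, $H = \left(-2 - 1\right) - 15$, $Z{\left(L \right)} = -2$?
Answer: $664$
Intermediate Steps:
$H = -18$ ($H = -3 - 15 = -18$)
$Z{\left(4 \right)} + U H = -2 - -666 = -2 + 666 = 664$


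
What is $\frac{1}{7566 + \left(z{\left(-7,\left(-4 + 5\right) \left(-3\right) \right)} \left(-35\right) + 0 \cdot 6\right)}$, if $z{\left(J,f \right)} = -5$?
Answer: $\frac{1}{7741} \approx 0.00012918$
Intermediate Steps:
$\frac{1}{7566 + \left(z{\left(-7,\left(-4 + 5\right) \left(-3\right) \right)} \left(-35\right) + 0 \cdot 6\right)} = \frac{1}{7566 + \left(\left(-5\right) \left(-35\right) + 0 \cdot 6\right)} = \frac{1}{7566 + \left(175 + 0\right)} = \frac{1}{7566 + 175} = \frac{1}{7741}$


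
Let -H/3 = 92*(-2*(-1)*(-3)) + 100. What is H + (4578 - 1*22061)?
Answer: -16127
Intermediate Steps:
H = 1356 (H = -3*(92*(-2*(-1)*(-3)) + 100) = -3*(92*(2*(-3)) + 100) = -3*(92*(-6) + 100) = -3*(-552 + 100) = -3*(-452) = 1356)
H + (4578 - 1*22061) = 1356 + (4578 - 1*22061) = 1356 + (4578 - 22061) = 1356 - 17483 = -16127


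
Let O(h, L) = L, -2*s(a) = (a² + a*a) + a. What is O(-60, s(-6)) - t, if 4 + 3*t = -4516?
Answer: 4421/3 ≈ 1473.7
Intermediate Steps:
t = -4520/3 (t = -4/3 + (⅓)*(-4516) = -4/3 - 4516/3 = -4520/3 ≈ -1506.7)
s(a) = -a² - a/2 (s(a) = -((a² + a*a) + a)/2 = -((a² + a²) + a)/2 = -(2*a² + a)/2 = -(a + 2*a²)/2 = -a² - a/2)
O(-60, s(-6)) - t = -1*(-6)*(½ - 6) - 1*(-4520/3) = -1*(-6)*(-11/2) + 4520/3 = -33 + 4520/3 = 4421/3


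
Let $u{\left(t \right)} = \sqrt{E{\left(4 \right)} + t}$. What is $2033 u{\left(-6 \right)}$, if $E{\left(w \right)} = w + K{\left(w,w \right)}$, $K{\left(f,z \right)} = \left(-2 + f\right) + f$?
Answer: $4066$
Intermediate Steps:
$K{\left(f,z \right)} = -2 + 2 f$
$E{\left(w \right)} = -2 + 3 w$ ($E{\left(w \right)} = w + \left(-2 + 2 w\right) = -2 + 3 w$)
$u{\left(t \right)} = \sqrt{10 + t}$ ($u{\left(t \right)} = \sqrt{\left(-2 + 3 \cdot 4\right) + t} = \sqrt{\left(-2 + 12\right) + t} = \sqrt{10 + t}$)
$2033 u{\left(-6 \right)} = 2033 \sqrt{10 - 6} = 2033 \sqrt{4} = 2033 \cdot 2 = 4066$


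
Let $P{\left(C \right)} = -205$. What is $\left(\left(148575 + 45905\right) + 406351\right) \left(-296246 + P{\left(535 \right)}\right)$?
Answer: $-178116950781$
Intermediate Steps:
$\left(\left(148575 + 45905\right) + 406351\right) \left(-296246 + P{\left(535 \right)}\right) = \left(\left(148575 + 45905\right) + 406351\right) \left(-296246 - 205\right) = \left(194480 + 406351\right) \left(-296451\right) = 600831 \left(-296451\right) = -178116950781$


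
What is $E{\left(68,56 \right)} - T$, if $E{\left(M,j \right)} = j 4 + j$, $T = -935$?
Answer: $1215$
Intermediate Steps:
$E{\left(M,j \right)} = 5 j$ ($E{\left(M,j \right)} = 4 j + j = 5 j$)
$E{\left(68,56 \right)} - T = 5 \cdot 56 - -935 = 280 + 935 = 1215$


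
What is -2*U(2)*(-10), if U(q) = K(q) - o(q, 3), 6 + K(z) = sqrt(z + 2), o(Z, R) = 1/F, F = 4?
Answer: -85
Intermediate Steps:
o(Z, R) = 1/4
K(z) = -6 + sqrt(2 + z) (K(z) = -6 + sqrt(z + 2) = -6 + sqrt(2 + z))
U(q) = -25/4 + sqrt(2 + q) (U(q) = (-6 + sqrt(2 + q)) - 1*1/4 = (-6 + sqrt(2 + q)) - 1/4 = -25/4 + sqrt(2 + q))
-2*U(2)*(-10) = -2*(-25/4 + sqrt(2 + 2))*(-10) = -2*(-25/4 + sqrt(4))*(-10) = -2*(-25/4 + 2)*(-10) = -(-17)*(-10)/2 = -2*85/2 = -85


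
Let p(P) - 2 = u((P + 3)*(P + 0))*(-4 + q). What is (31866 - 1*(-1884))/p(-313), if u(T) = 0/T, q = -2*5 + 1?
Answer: 16875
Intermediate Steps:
q = -9 (q = -10 + 1 = -9)
u(T) = 0
p(P) = 2 (p(P) = 2 + 0*(-4 - 9) = 2 + 0*(-13) = 2 + 0 = 2)
(31866 - 1*(-1884))/p(-313) = (31866 - 1*(-1884))/2 = (31866 + 1884)*(½) = 33750*(½) = 16875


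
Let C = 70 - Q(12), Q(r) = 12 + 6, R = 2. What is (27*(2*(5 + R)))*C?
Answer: 19656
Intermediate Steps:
Q(r) = 18
C = 52 (C = 70 - 1*18 = 70 - 18 = 52)
(27*(2*(5 + R)))*C = (27*(2*(5 + 2)))*52 = (27*(2*7))*52 = (27*14)*52 = 378*52 = 19656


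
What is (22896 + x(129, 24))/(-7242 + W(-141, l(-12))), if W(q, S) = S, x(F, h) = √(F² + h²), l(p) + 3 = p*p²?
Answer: -2544/997 - √1913/2991 ≈ -2.5663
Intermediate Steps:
l(p) = -3 + p³ (l(p) = -3 + p*p² = -3 + p³)
(22896 + x(129, 24))/(-7242 + W(-141, l(-12))) = (22896 + √(129² + 24²))/(-7242 + (-3 + (-12)³)) = (22896 + √(16641 + 576))/(-7242 + (-3 - 1728)) = (22896 + √17217)/(-7242 - 1731) = (22896 + 3*√1913)/(-8973) = (22896 + 3*√1913)*(-1/8973) = -2544/997 - √1913/2991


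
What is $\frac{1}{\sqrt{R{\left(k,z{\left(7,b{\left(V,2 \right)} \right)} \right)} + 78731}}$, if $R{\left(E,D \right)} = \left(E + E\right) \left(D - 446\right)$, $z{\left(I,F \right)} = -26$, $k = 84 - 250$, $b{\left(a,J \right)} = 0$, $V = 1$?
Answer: $\frac{\sqrt{235435}}{235435} \approx 0.0020609$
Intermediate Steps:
$k = -166$
$R{\left(E,D \right)} = 2 E \left(-446 + D\right)$
$\frac{1}{\sqrt{R{\left(k,z{\left(7,b{\left(V,2 \right)} \right)} \right)} + 78731}} = \frac{1}{\sqrt{2 \left(-166\right) \left(-446 - 26\right) + 78731}} = \frac{1}{\sqrt{2 \left(-166\right) \left(-472\right) + 78731}} = \frac{1}{\sqrt{156704 + 78731}} = \frac{1}{\sqrt{235435}} = \frac{\sqrt{235435}}{235435}$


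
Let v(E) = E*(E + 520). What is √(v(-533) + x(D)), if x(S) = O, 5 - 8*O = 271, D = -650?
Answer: √27583/2 ≈ 83.041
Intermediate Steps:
O = -133/4 (O = 5/8 - ⅛*271 = 5/8 - 271/8 = -133/4 ≈ -33.250)
v(E) = E*(520 + E)
x(S) = -133/4
√(v(-533) + x(D)) = √(-533*(520 - 533) - 133/4) = √(-533*(-13) - 133/4) = √(6929 - 133/4) = √(27583/4) = √27583/2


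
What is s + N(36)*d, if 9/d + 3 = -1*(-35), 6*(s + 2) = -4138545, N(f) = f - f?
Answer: -1379519/2 ≈ -6.8976e+5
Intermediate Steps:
N(f) = 0
s = -1379519/2 (s = -2 + (1/6)*(-4138545) = -2 - 1379515/2 = -1379519/2 ≈ -6.8976e+5)
d = 9/32 (d = 9/(-3 - 1*(-35)) = 9/(-3 + 35) = 9/32 ≈ 0.28125)
s + N(36)*d = -1379519/2 + 0*(9/32) = -1379519/2 + 0 = -1379519/2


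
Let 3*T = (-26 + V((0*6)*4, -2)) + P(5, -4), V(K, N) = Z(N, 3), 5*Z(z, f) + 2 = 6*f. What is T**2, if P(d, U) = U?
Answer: 17956/225 ≈ 79.804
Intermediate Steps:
Z(z, f) = -2/5 + 6*f/5 (Z(z, f) = -2/5 + (6*f)/5 = -2/5 + 6*f/5)
V(K, N) = 16/5 (V(K, N) = -2/5 + (6/5)*3 = -2/5 + 18/5 = 16/5)
T = -134/15 (T = ((-26 + 16/5) - 4)/3 = (-114/5 - 4)/3 = (1/3)*(-134/5) = -134/15 ≈ -8.9333)
T**2 = (-134/15)**2 = 17956/225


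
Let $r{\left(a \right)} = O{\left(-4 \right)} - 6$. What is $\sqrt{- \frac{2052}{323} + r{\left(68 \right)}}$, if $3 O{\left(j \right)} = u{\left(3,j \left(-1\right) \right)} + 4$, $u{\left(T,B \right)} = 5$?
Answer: $\frac{i \sqrt{2703}}{17} \approx 3.0583 i$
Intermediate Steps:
$O{\left(j \right)} = 3$ ($O{\left(j \right)} = \frac{5 + 4}{3} = \frac{1}{3} \cdot 9 = 3$)
$r{\left(a \right)} = -3$ ($r{\left(a \right)} = 3 - 6 = -3$)
$\sqrt{- \frac{2052}{323} + r{\left(68 \right)}} = \sqrt{- \frac{2052}{323} - 3} = \sqrt{\left(-2052\right) \frac{1}{323} - 3} = \sqrt{- \frac{108}{17} - 3} = \sqrt{- \frac{159}{17}} = \frac{i \sqrt{2703}}{17}$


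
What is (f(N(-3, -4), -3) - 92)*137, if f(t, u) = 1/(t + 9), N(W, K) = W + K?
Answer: -25071/2 ≈ -12536.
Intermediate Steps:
N(W, K) = K + W
f(t, u) = 1/(9 + t)
(f(N(-3, -4), -3) - 92)*137 = (1/(9 + (-4 - 3)) - 92)*137 = (1/(9 - 7) - 92)*137 = (1/2 - 92)*137 = (½ - 92)*137 = -183/2*137 = -25071/2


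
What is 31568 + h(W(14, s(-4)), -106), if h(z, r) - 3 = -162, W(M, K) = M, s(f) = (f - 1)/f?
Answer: 31409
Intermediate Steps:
s(f) = (-1 + f)/f
h(z, r) = -159 (h(z, r) = 3 - 162 = -159)
31568 + h(W(14, s(-4)), -106) = 31568 - 159 = 31409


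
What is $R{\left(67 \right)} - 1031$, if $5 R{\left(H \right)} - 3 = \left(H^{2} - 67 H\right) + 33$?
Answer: $- \frac{5119}{5} \approx -1023.8$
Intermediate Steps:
$R{\left(H \right)} = \frac{36}{5} - \frac{67 H}{5} + \frac{H^{2}}{5}$ ($R{\left(H \right)} = \frac{3}{5} + \frac{\left(H^{2} - 67 H\right) + 33}{5} = \frac{3}{5} + \frac{33 + H^{2} - 67 H}{5} = \frac{3}{5} + \left(\frac{33}{5} - \frac{67 H}{5} + \frac{H^{2}}{5}\right) = \frac{36}{5} - \frac{67 H}{5} + \frac{H^{2}}{5}$)
$R{\left(67 \right)} - 1031 = \left(\frac{36}{5} - \frac{4489}{5} + \frac{67^{2}}{5}\right) - 1031 = \left(\frac{36}{5} - \frac{4489}{5} + \frac{1}{5} \cdot 4489\right) - 1031 = \left(\frac{36}{5} - \frac{4489}{5} + \frac{4489}{5}\right) - 1031 = \frac{36}{5} - 1031 = - \frac{5119}{5}$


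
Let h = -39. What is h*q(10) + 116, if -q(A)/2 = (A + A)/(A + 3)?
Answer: 236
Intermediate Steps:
q(A) = -4*A/(3 + A) (q(A) = -2*(A + A)/(A + 3) = -2*2*A/(3 + A) = -4*A/(3 + A))
h*q(10) + 116 = -(-156)*10/(3 + 10) + 116 = -(-156)*10/13 + 116 = -39*(-40/13) + 116 = 120 + 116 = 236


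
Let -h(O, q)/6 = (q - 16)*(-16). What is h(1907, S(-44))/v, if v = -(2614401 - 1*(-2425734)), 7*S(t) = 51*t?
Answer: 2432/379365 ≈ 0.0064107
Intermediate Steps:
S(t) = 51*t/7 (S(t) = (51*t)/7 = 51*t/7)
h(O, q) = -1536 + 96*q (h(O, q) = -6*(q - 16)*(-16) = -6*(-16 + q)*(-16) = -6*(256 - 16*q) = -1536 + 96*q)
v = -5040135 (v = -(2614401 + 2425734) = -1*5040135 = -5040135)
h(1907, S(-44))/v = (-1536 + 96*((51/7)*(-44)))/(-5040135) = (-1536 + 96*(-2244/7))*(-1/5040135) = (-1536 - 215424/7)*(-1/5040135) = -226176/7*(-1/5040135) = 2432/379365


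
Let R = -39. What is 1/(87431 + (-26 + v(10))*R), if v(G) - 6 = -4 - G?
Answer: 1/88757 ≈ 1.1267e-5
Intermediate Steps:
v(G) = 2 - G (v(G) = 6 + (-4 - G) = 2 - G)
1/(87431 + (-26 + v(10))*R) = 1/(87431 + (-26 + (2 - 1*10))*(-39)) = 1/(87431 + (-26 + (2 - 10))*(-39)) = 1/(87431 + (-26 - 8)*(-39)) = 1/(87431 - 34*(-39)) = 1/(87431 + 1326) = 1/88757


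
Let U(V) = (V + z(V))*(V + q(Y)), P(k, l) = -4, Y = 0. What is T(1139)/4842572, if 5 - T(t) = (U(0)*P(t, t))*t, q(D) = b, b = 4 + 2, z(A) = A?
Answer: 5/4842572 ≈ 1.0325e-6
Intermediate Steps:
b = 6
q(D) = 6
U(V) = 2*V*(6 + V) (U(V) = (V + V)*(V + 6) = (2*V)*(6 + V) = 2*V*(6 + V))
T(t) = 5 (T(t) = 5 - (2*0*(6 + 0))*(-4)*t = 5 - (2*0*6)*(-4)*t = 5 - 0*(-4)*t = 5 - 0*t = 5 - 1*0 = 5 + 0 = 5)
T(1139)/4842572 = 5/4842572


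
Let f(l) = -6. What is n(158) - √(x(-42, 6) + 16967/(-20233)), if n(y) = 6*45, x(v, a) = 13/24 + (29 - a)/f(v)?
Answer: 270 - I*√243477649770/242796 ≈ 270.0 - 2.0323*I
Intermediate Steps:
x(v, a) = -103/24 + a/6 (x(v, a) = 13/24 + (29 - a)/(-6) = 13*(1/24) + (29 - a)*(-⅙) = 13/24 + (-29/6 + a/6) = -103/24 + a/6)
n(y) = 270
n(158) - √(x(-42, 6) + 16967/(-20233)) = 270 - √((-103/24 + (⅙)*6) + 16967/(-20233)) = 270 - √((-103/24 + 1) + 16967*(-1/20233)) = 270 - √(-79/24 - 16967/20233) = 270 - √(-2005615/485592) = 270 - I*√243477649770/242796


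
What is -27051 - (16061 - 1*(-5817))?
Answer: -48929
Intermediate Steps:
-27051 - (16061 - 1*(-5817)) = -27051 - (16061 + 5817) = -27051 - 1*21878 = -27051 - 21878 = -48929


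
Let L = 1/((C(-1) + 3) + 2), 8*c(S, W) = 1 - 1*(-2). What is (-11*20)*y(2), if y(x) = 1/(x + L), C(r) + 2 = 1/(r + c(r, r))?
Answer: -1540/19 ≈ -81.053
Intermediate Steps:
c(S, W) = 3/8 (c(S, W) = (1 - 1*(-2))/8 = (1 + 2)/8 = (⅛)*3 = 3/8)
C(r) = -2 + 1/(3/8 + r) (C(r) = -2 + 1/(r + 3/8) = -2 + 1/(3/8 + r))
L = 5/7 (L = 1/((2*(1 - 8*(-1))/(3 + 8*(-1)) + 3) + 2) = 1/((2*(1 + 8)/(3 - 8) + 3) + 2) = 1/((2*9/(-5) + 3) + 2) = 1/((2*(-⅕)*9 + 3) + 2) = 1/((-18/5 + 3) + 2) = 1/(-⅗ + 2) = 1/(7/5) = 5/7 ≈ 0.71429)
y(x) = 1/(5/7 + x) (y(x) = 1/(x + 5/7) = 1/(5/7 + x))
(-11*20)*y(2) = (-11*20)*(7/(5 + 7*2)) = -1540/(5 + 14) = -1540/19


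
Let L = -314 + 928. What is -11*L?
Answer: -6754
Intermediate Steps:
L = 614
-11*L = -11*614 = -6754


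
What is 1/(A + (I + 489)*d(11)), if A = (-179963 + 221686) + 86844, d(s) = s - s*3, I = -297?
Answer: 1/124343 ≈ 8.0423e-6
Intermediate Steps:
d(s) = -2*s (d(s) = s - 3*s = -2*s)
A = 128567 (A = 41723 + 86844 = 128567)
1/(A + (I + 489)*d(11)) = 1/(128567 + (-297 + 489)*(-2*11)) = 1/(128567 + 192*(-22)) = 1/(128567 - 4224) = 1/124343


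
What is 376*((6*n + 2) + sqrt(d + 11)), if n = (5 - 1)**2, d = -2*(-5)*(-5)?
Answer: 36848 + 376*I*sqrt(39) ≈ 36848.0 + 2348.1*I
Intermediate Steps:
d = -50 (d = 10*(-5) = -50)
n = 16 (n = 4**2 = 16)
376*((6*n + 2) + sqrt(d + 11)) = 376*((6*16 + 2) + sqrt(-50 + 11)) = 376*((96 + 2) + sqrt(-39)) = 376*(98 + I*sqrt(39)) = 36848 + 376*I*sqrt(39)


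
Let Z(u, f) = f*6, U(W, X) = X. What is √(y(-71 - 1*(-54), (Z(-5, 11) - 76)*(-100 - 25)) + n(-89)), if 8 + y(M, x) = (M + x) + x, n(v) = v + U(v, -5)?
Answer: √2381 ≈ 48.795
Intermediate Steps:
Z(u, f) = 6*f
n(v) = -5 + v (n(v) = v - 5 = -5 + v)
y(M, x) = -8 + M + 2*x (y(M, x) = -8 + ((M + x) + x) = -8 + (M + 2*x) = -8 + M + 2*x)
√(y(-71 - 1*(-54), (Z(-5, 11) - 76)*(-100 - 25)) + n(-89)) = √((-8 + (-71 - 1*(-54)) + 2*((6*11 - 76)*(-100 - 25))) + (-5 - 89)) = √((-8 + (-71 + 54) + 2*((66 - 76)*(-125))) - 94) = √((-8 - 17 + 2*(-10*(-125))) - 94) = √((-8 - 17 + 2*1250) - 94) = √((-8 - 17 + 2500) - 94) = √(2475 - 94) = √2381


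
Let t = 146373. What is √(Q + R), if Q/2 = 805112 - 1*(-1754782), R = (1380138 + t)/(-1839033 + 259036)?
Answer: 5*√511239512630921505/1579997 ≈ 2262.7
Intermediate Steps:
R = -1526511/1579997 (R = (1380138 + 146373)/(-1839033 + 259036) = 1526511/(-1579997) = 1526511*(-1/1579997) = -1526511/1579997 ≈ -0.96615)
Q = 5119788 (Q = 2*(805112 - 1*(-1754782)) = 2*(805112 + 1754782) = 2*2559894 = 5119788)
√(Q + R) = √(5119788 - 1526511/1579997) = √(8089248154125/1579997) = 5*√511239512630921505/1579997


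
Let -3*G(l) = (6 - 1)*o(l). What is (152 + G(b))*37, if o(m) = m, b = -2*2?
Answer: 17612/3 ≈ 5870.7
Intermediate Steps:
b = -4
G(l) = -5*l/3 (G(l) = -(6 - 1)*l/3 = -5*l/3)
(152 + G(b))*37 = (152 - 5/3*(-4))*37 = (152 + 20/3)*37 = (476/3)*37 = 17612/3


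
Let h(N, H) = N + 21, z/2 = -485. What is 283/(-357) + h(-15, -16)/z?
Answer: -138326/173145 ≈ -0.79890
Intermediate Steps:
z = -970 (z = 2*(-485) = -970)
h(N, H) = 21 + N
283/(-357) + h(-15, -16)/z = 283/(-357) + (21 - 15)/(-970) = 283*(-1/357) + 6*(-1/970) = -283/357 - 3/485 = -138326/173145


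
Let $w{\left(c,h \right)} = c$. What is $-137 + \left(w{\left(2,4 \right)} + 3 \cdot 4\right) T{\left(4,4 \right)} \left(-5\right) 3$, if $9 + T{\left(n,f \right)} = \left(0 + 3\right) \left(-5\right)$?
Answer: $4903$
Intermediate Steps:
$T{\left(n,f \right)} = -24$ ($T{\left(n,f \right)} = -9 + \left(0 + 3\right) \left(-5\right) = -9 + 3 \left(-5\right) = -9 - 15 = -24$)
$-137 + \left(w{\left(2,4 \right)} + 3 \cdot 4\right) T{\left(4,4 \right)} \left(-5\right) 3 = -137 + \left(2 + 3 \cdot 4\right) \left(-24\right) \left(-5\right) 3 = -137 + \left(2 + 12\right) 120 \cdot 3 = -137 + 14 \cdot 360 = -137 + 5040 = 4903$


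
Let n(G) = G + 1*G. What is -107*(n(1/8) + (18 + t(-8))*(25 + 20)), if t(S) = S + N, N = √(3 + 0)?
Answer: -192707/4 - 4815*√3 ≈ -56517.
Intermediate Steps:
N = √3 ≈ 1.7320
t(S) = S + √3
n(G) = 2*G (n(G) = G + G = 2*G)
-107*(n(1/8) + (18 + t(-8))*(25 + 20)) = -107*(2/8 + (18 + (-8 + √3))*(25 + 20)) = -107*(2*(⅛) + (10 + √3)*45) = -107*(¼ + (450 + 45*√3)) = -107*(1801/4 + 45*√3) = -192707/4 - 4815*√3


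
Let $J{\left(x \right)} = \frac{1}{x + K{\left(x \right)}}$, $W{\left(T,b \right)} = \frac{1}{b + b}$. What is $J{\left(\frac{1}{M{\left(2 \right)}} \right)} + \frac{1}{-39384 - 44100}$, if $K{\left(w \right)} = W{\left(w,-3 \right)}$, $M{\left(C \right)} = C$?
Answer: $\frac{250451}{83484} \approx 3.0$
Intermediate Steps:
$W{\left(T,b \right)} = \frac{1}{2 b}$
$K{\left(w \right)} = - \frac{1}{6}$ ($K{\left(w \right)} = \frac{1}{2 \left(-3\right)} = \frac{1}{2} \left(- \frac{1}{3}\right) = - \frac{1}{6}$)
$J{\left(x \right)} = \frac{1}{- \frac{1}{6} + x}$ ($J{\left(x \right)} = \frac{1}{x - \frac{1}{6}} = \frac{1}{- \frac{1}{6} + x}$)
$J{\left(\frac{1}{M{\left(2 \right)}} \right)} + \frac{1}{-39384 - 44100} = \frac{6}{-1 + \frac{6}{2}} + \frac{1}{-39384 - 44100} = \frac{6}{-1 + 6 \cdot \frac{1}{2}} + \frac{1}{-83484} = \frac{6}{-1 + 3} - \frac{1}{83484} = \frac{6}{2} - \frac{1}{83484} = 6 \cdot \frac{1}{2} - \frac{1}{83484} = 3 - \frac{1}{83484} = \frac{250451}{83484}$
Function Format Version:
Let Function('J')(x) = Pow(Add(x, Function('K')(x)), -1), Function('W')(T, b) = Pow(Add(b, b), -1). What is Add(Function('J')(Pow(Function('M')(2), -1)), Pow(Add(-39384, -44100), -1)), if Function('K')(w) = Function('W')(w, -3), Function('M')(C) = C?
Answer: Rational(250451, 83484) ≈ 3.0000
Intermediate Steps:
Function('W')(T, b) = Mul(Rational(1, 2), Pow(b, -1)) (Function('W')(T, b) = Pow(Mul(2, b), -1) = Mul(Rational(1, 2), Pow(b, -1)))
Function('K')(w) = Rational(-1, 6) (Function('K')(w) = Mul(Rational(1, 2), Pow(-3, -1)) = Mul(Rational(1, 2), Rational(-1, 3)) = Rational(-1, 6))
Function('J')(x) = Pow(Add(Rational(-1, 6), x), -1) (Function('J')(x) = Pow(Add(x, Rational(-1, 6)), -1) = Pow(Add(Rational(-1, 6), x), -1))
Add(Function('J')(Pow(Function('M')(2), -1)), Pow(Add(-39384, -44100), -1)) = Add(Mul(6, Pow(Add(-1, Mul(6, Pow(2, -1))), -1)), Pow(Add(-39384, -44100), -1)) = Add(Mul(6, Pow(Add(-1, Mul(6, Rational(1, 2))), -1)), Pow(-83484, -1)) = Add(Mul(6, Pow(Add(-1, 3), -1)), Rational(-1, 83484)) = Add(Mul(6, Pow(2, -1)), Rational(-1, 83484)) = Add(Mul(6, Rational(1, 2)), Rational(-1, 83484)) = Add(3, Rational(-1, 83484)) = Rational(250451, 83484)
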